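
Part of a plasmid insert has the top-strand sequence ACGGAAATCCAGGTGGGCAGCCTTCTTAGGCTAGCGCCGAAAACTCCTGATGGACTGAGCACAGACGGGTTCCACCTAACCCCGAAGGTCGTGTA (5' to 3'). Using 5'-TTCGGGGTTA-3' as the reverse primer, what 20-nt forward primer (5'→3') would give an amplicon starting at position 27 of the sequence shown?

The reverse primer's reverse complement TAACCCCGAA matches the template at positions 77–86; the product starts at position 27.
The forward primer is identical to the top strand over positions 27–46: TAGGCTAGCGCCGAAAACTC.

5'-TAGGCTAGCGCCGAAAACTC-3'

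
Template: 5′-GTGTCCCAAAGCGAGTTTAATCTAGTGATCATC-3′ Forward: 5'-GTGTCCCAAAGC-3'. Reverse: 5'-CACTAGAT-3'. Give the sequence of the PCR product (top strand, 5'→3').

Forward primer GTGTCCCAAAGC is found on the top strand at positions 1–12.
The reverse primer's reverse complement is ATCTAGTG, which matches the template at positions 20–27.
The product is the template from position 1 through 27 (27 bp).

5'-GTGTCCCAAAGCGAGTTTAATCTAGTG-3'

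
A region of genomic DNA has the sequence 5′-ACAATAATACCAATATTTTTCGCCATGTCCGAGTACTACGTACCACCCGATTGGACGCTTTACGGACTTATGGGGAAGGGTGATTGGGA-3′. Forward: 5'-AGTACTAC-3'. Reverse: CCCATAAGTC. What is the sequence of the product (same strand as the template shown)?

5'-AGTACTACGTACCACCCGATTGGACGCTTTACGGACTTATGGG-3'

The forward primer matches the template at positions 32–39.
Reverse complement of the reverse primer: GACTTATGGG. This occurs on the top strand at positions 65–74.
The product is the template from position 32 through 74 (43 bp).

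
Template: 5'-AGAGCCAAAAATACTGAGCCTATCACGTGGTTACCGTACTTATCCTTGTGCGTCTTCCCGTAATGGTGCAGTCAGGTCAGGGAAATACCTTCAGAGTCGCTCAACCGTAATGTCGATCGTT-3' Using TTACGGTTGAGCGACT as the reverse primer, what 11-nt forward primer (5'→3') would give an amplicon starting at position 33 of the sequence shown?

5'-ACCGTACTTAT-3'

The reverse primer's reverse complement AGTCGCTCAACCGTAA matches the template at positions 95–110; the product starts at position 33.
The forward primer is identical to the top strand over positions 33–43: ACCGTACTTAT.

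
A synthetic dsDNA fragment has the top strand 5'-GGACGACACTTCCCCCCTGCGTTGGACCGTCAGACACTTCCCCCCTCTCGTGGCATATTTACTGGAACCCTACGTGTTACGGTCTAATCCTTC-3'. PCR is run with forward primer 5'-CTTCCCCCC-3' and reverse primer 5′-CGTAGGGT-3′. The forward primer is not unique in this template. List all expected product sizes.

66 bp, 38 bp

The forward primer CTTCCCCCC matches the top strand at positions 9–17, 37–45.
The reverse primer's reverse complement is ACCCTACG, matching at positions 67–74.
Each forward site pairs with the reverse site to give a product ending at position 74: sizes 66, 38 bp.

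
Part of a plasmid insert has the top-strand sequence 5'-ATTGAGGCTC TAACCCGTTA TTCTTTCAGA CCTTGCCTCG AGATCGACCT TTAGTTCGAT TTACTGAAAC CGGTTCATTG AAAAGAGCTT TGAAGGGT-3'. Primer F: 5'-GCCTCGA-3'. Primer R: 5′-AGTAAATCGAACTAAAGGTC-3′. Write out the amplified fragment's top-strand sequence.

5'-GCCTCGAGATCGACCTTTAGTTCGATTTACT-3'

Forward primer GCCTCGA is found on the top strand at positions 35–41.
The reverse primer's reverse complement is GACCTTTAGTTCGATTTACT, which matches the template at positions 46–65.
The product is the template from position 35 through 65 (31 bp).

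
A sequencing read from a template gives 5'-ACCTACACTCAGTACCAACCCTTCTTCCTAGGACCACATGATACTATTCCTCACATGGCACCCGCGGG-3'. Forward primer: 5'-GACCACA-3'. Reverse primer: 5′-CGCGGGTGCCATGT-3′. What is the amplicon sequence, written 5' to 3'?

Forward primer GACCACA is found on the top strand at positions 32–38.
Reverse complement of the reverse primer: ACATGGCACCCGCG. This occurs on the top strand at positions 53–66.
The product is the template from position 32 through 66 (35 bp).

5'-GACCACATGATACTATTCCTCACATGGCACCCGCG-3'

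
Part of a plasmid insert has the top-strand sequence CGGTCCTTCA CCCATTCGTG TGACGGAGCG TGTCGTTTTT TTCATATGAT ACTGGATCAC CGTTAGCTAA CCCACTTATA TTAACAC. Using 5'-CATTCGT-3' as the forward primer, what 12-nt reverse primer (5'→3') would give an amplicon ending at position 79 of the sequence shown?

5'-ATAAGTGGGTTA-3'

The forward primer binds at positions 13–19; the product's 3' end on the top strand is position 79.
The reverse primer anneals to the top strand over positions 68–79, i.e. to TAACCCACTTAT.
Its sequence written 5'→3' is the reverse complement: ATAAGTGGGTTA.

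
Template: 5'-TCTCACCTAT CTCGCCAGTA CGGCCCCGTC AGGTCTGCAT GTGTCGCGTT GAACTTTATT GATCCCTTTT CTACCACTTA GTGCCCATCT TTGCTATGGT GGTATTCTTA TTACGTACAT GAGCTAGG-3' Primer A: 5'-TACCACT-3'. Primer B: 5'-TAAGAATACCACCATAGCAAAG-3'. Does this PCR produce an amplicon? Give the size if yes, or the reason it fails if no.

Yes — a 39 bp product.

Primer A (TACCACT) matches the top strand at positions 72–78; it acts as a forward primer.
Primer B's reverse complement is CTTTGCTATGGTGGTATTCTTA, matching the top strand at positions 89–110; it acts as a reverse primer.
The 3' ends face each other across positions 72–110, giving a 39 bp product.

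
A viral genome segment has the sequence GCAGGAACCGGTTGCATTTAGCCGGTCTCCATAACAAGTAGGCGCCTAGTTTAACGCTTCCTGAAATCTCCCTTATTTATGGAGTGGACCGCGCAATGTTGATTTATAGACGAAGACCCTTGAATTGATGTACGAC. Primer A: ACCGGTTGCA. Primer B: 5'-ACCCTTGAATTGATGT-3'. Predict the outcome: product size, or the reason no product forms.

Primer A (ACCGGTTGCA) matches the top strand at positions 7–16 (3' end points downstream).
Primer B (ACCCTTGAATTGATGT) also matches the top strand directly, at positions 116–131 — its reverse complement ACATCAATTCAAGGGT is not present.
Both primers anneal to the bottom strand with 3' ends pointing the same way, so neither can prime synthesis back toward the other.

No product — both primers anneal to the same strand and extend in the same direction.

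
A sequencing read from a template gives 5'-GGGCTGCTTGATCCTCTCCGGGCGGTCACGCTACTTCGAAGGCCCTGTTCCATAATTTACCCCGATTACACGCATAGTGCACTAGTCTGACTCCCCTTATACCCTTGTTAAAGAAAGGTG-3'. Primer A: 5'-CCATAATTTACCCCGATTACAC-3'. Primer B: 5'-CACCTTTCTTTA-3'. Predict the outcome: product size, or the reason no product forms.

Primer A (CCATAATTTACCCCGATTACAC) matches the top strand at positions 50–71; it acts as a forward primer.
Primer B's reverse complement is TAAAGAAAGGTG, matching the top strand at positions 109–120; it acts as a reverse primer.
The 3' ends face each other across positions 50–120, giving a 71 bp product.

Yes — a 71 bp product.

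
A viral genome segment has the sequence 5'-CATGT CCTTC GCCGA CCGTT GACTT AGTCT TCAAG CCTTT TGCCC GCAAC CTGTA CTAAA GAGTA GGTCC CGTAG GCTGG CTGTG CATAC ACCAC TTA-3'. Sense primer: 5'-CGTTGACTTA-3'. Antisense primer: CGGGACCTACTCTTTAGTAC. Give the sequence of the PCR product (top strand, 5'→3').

The forward primer matches the template at positions 17–26.
Taking the reverse complement of CGGGACCTACTCTTTAGTAC gives GTACTAAAGAGTAGGTCCCG, found at positions 53–72 on the template; the primer anneals here to the top strand with its 3' end pointing upstream.
The product is the template from position 17 through 72 (56 bp).

5'-CGTTGACTTAGTCTTCAAGCCTTTTGCCCGCAACCTGTACTAAAGAGTAGGTCCCG-3'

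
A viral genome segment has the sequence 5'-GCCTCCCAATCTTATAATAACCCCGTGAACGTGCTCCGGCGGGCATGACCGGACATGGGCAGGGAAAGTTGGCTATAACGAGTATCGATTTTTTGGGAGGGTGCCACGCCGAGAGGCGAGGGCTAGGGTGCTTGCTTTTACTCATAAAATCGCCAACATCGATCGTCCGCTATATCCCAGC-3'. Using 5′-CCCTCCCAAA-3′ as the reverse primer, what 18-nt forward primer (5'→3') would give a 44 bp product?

The reverse primer's reverse complement TTTGGGAGGG matches the template at positions 92–101, so the product ends at position 101.
A 44 bp product then starts at position 101 − 44 + 1 = 58.
The forward primer is identical to the top strand there: GGCAGGGAAAGTTGGCTA.

5'-GGCAGGGAAAGTTGGCTA-3'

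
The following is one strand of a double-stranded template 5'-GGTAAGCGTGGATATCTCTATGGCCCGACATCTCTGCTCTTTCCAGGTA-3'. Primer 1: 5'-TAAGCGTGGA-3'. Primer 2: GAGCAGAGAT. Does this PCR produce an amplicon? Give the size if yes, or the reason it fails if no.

Primer 1 (TAAGCGTGGA) matches the top strand at positions 3–12; it acts as a forward primer.
Primer 2's reverse complement is ATCTCTGCTC, matching the top strand at positions 30–39; it acts as a reverse primer.
The 3' ends face each other across positions 3–39, giving a 37 bp product.

Yes — a 37 bp product.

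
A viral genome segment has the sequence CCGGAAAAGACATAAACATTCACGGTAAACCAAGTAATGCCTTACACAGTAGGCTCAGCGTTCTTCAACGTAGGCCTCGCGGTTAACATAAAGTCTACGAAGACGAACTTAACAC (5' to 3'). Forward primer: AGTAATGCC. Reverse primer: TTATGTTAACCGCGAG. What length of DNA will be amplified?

Scanning the template, AGTAATGCC occurs at positions 33–41; this primer anneals to the bottom strand there with its 3' end pointing downstream.
Taking the reverse complement of TTATGTTAACCGCGAG gives CTCGCGGTTAACATAA, found at positions 76–91 on the template; the primer anneals here to the top strand with its 3' end pointing upstream.
Amplicon spans positions 33–91: 59 bp.

59 bp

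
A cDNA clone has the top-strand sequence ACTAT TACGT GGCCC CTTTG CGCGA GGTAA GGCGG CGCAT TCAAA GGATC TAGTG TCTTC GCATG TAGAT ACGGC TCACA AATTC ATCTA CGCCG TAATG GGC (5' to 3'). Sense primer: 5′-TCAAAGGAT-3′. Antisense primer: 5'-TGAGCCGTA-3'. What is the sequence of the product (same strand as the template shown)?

5'-TCAAAGGATCTAGTGTCTTCGCATGTAGATACGGCTCA-3'

The forward primer matches the template at positions 41–49.
Reverse complement of the reverse primer: TACGGCTCA. This occurs on the top strand at positions 70–78.
The product is the template from position 41 through 78 (38 bp).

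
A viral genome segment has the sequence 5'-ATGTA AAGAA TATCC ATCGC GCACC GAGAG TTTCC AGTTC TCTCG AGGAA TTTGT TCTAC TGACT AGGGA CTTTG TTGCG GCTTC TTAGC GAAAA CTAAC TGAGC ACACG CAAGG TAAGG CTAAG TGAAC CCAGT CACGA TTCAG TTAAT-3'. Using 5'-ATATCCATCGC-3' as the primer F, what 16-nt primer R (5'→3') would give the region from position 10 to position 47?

5'-CTCGAGAGAACTGGAA-3'

The product's 3' end on the top strand is position 47.
The reverse primer anneals to the top strand over positions 32–47, i.e. to TTCCAGTTCTCTCGAG.
Its sequence written 5'→3' is the reverse complement: CTCGAGAGAACTGGAA.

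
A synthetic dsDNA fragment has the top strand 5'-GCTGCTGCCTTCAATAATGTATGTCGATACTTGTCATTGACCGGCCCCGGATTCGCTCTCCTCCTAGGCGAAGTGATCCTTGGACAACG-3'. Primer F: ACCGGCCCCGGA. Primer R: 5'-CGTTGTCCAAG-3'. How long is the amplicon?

50 bp

The forward primer matches the template at positions 40–51.
Taking the reverse complement of CGTTGTCCAAG gives CTTGGACAACG, found at positions 79–89 on the template; the primer anneals here to the top strand with its 3' end pointing upstream.
Product length = (reverse-primer end) − (forward-primer start) + 1 = 89 − 40 + 1 = 50 bp.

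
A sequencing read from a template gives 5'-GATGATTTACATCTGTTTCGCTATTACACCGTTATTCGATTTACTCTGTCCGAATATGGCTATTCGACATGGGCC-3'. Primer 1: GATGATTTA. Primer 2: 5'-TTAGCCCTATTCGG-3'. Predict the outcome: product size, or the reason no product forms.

No product — primer 2 has no binding site in the template.

Primer 2 (TTAGCCCTATTCGG) does not match the top strand, and its reverse complement CCGAATAGGGCTAA does not match either.
With no annealing site for primer 2, no amplification occurs.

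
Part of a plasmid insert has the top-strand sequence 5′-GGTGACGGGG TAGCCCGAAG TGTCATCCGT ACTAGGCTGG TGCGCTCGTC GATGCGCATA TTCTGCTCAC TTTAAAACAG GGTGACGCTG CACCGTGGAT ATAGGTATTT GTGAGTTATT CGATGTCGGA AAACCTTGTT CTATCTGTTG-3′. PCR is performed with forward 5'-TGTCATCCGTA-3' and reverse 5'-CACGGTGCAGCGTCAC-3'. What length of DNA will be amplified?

77 bp

Forward primer TGTCATCCGTA is found on the top strand at positions 21–31.
Taking the reverse complement of CACGGTGCAGCGTCAC gives GTGACGCTGCACCGTG, found at positions 82–97 on the template; the primer anneals here to the top strand with its 3' end pointing upstream.
Product length = (reverse-primer end) − (forward-primer start) + 1 = 97 − 21 + 1 = 77 bp.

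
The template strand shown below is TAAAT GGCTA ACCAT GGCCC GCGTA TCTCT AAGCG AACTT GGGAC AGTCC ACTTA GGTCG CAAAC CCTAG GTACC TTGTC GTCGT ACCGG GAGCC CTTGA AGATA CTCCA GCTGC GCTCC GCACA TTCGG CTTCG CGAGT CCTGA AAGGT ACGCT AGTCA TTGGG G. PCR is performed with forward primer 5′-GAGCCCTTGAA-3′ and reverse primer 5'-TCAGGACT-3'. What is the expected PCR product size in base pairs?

The forward primer matches the template at positions 91–101.
Taking the reverse complement of TCAGGACT gives AGTCCTGA, found at positions 138–145 on the template; the primer anneals here to the top strand with its 3' end pointing upstream.
Amplicon spans positions 91–145: 55 bp.

55 bp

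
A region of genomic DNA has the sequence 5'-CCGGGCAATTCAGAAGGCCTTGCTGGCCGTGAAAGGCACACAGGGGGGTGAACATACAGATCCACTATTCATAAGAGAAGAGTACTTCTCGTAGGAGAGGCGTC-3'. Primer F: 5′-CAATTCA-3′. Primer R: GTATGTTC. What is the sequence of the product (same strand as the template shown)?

5'-CAATTCAGAAGGCCTTGCTGGCCGTGAAAGGCACACAGGGGGGTGAACATAC-3'

Scanning the template, CAATTCA occurs at positions 6–12; this primer anneals to the bottom strand there with its 3' end pointing downstream.
The reverse primer's reverse complement is GAACATAC, which matches the template at positions 50–57.
The product is the template from position 6 through 57 (52 bp).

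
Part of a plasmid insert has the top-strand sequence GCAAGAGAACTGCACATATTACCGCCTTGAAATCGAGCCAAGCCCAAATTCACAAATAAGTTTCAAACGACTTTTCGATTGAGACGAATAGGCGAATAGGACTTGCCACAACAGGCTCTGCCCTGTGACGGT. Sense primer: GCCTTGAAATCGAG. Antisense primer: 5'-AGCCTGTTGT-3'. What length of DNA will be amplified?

94 bp

The forward primer matches the template at positions 24–37.
Taking the reverse complement of AGCCTGTTGT gives ACAACAGGCT, found at positions 108–117 on the template; the primer anneals here to the top strand with its 3' end pointing upstream.
The product runs from position 24 to position 117, so its length is 117 − 24 + 1 = 94 bp.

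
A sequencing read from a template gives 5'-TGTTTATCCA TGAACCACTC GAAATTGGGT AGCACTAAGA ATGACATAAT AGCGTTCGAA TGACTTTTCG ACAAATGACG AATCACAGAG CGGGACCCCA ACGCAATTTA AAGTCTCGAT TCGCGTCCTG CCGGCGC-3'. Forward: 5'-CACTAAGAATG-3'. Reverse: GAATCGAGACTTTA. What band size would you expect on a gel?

90 bp

The forward primer matches the template at positions 33–43.
Reverse complement of the reverse primer: TAAAGTCTCGATTC. This occurs on the top strand at positions 109–122.
The product runs from position 33 to position 122, so its length is 122 − 33 + 1 = 90 bp.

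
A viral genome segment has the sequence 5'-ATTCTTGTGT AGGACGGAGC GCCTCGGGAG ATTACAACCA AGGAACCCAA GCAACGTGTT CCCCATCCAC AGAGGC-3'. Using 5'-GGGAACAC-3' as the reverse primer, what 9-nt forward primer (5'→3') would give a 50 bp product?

The reverse primer's reverse complement GTGTTCCC matches the template at positions 56–63, so the product ends at position 63.
A 50 bp product then starts at position 63 − 50 + 1 = 14.
The forward primer is identical to the top strand there: ACGGAGCGC.

5'-ACGGAGCGC-3'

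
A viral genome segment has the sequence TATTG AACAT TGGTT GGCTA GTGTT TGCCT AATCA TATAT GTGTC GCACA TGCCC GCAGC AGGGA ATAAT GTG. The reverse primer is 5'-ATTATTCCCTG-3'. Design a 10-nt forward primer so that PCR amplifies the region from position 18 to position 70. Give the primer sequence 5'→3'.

5'-CTAGTGTTTG-3'

The reverse primer's reverse complement CAGGGAATAAT matches the template at positions 60–70; the product starts at position 18.
The forward primer is identical to the top strand over positions 18–27: CTAGTGTTTG.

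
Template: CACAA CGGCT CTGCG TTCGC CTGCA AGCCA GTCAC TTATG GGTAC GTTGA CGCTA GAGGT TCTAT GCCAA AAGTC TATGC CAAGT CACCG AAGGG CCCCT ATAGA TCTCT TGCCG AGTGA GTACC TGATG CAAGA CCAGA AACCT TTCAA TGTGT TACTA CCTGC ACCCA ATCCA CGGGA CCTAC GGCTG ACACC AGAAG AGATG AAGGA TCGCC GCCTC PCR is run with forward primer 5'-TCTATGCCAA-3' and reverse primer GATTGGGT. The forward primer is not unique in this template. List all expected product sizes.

113 bp, 100 bp

The forward primer TCTATGCCAA matches the top strand at positions 61–70, 74–83.
The reverse primer's reverse complement is ACCCAATC, matching at positions 166–173.
Each forward site pairs with the reverse site to give a product ending at position 173: sizes 113, 100 bp.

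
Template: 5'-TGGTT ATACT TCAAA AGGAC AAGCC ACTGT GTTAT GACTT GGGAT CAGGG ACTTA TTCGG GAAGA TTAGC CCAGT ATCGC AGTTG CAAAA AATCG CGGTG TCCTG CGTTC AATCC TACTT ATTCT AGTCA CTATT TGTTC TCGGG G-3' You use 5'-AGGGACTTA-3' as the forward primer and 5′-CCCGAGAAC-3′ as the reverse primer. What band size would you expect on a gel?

99 bp

Scanning the template, AGGGACTTA occurs at positions 47–55; this primer anneals to the bottom strand there with its 3' end pointing downstream.
Reverse complement of the reverse primer: GTTCTCGGG. This occurs on the top strand at positions 137–145.
Product length = (reverse-primer end) − (forward-primer start) + 1 = 145 − 47 + 1 = 99 bp.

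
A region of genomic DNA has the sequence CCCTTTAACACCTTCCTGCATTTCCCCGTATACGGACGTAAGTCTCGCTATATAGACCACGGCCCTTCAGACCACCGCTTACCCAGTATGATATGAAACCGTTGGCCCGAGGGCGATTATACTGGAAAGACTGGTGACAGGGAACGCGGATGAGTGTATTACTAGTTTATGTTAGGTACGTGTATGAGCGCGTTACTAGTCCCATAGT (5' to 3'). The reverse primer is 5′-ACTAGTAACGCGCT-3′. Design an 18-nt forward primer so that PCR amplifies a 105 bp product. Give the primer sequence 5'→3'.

5'-AAACCGTTGGCCCGAGGG-3'

The reverse primer's reverse complement AGCGCGTTACTAGT matches the template at positions 187–200, so the product ends at position 200.
A 105 bp product then starts at position 200 − 105 + 1 = 96.
The forward primer is identical to the top strand there: AAACCGTTGGCCCGAGGG.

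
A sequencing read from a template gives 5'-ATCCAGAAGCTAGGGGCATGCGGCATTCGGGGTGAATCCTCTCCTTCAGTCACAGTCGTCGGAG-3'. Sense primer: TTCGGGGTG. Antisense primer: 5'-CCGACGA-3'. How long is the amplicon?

Scanning the template, TTCGGGGTG occurs at positions 26–34; this primer anneals to the bottom strand there with its 3' end pointing downstream.
The reverse primer's reverse complement is TCGTCGG, which matches the template at positions 56–62.
The product runs from position 26 to position 62, so its length is 62 − 26 + 1 = 37 bp.

37 bp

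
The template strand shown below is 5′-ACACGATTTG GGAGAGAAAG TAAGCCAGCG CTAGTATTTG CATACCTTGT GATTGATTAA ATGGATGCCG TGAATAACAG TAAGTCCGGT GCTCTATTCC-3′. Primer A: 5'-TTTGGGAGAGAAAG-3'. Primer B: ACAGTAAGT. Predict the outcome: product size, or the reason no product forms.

Primer A (TTTGGGAGAGAAAG) matches the top strand at positions 7–20 (3' end points downstream).
Primer B (ACAGTAAGT) also matches the top strand directly, at positions 77–85 — its reverse complement ACTTACTGT is not present.
Both primers anneal to the bottom strand with 3' ends pointing the same way, so neither can prime synthesis back toward the other.

No product — both primers anneal to the same strand and extend in the same direction.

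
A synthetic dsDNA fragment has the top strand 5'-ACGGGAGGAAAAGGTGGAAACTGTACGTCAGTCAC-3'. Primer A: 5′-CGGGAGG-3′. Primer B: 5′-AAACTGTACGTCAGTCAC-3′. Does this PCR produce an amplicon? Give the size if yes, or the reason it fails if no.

Primer A (CGGGAGG) matches the top strand at positions 2–8 (3' end points downstream).
Primer B (AAACTGTACGTCAGTCAC) also matches the top strand directly, at positions 18–35 — its reverse complement GTGACTGACGTACAGTTT is not present.
Both primers anneal to the bottom strand with 3' ends pointing the same way, so neither can prime synthesis back toward the other.

No product — both primers anneal to the same strand and extend in the same direction.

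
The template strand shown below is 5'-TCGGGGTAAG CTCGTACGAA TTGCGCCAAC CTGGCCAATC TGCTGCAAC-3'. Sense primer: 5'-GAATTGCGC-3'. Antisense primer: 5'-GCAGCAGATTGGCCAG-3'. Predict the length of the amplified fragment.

Forward primer GAATTGCGC is found on the top strand at positions 18–26.
Taking the reverse complement of GCAGCAGATTGGCCAG gives CTGGCCAATCTGCTGC, found at positions 31–46 on the template; the primer anneals here to the top strand with its 3' end pointing upstream.
Product length = (reverse-primer end) − (forward-primer start) + 1 = 46 − 18 + 1 = 29 bp.

29 bp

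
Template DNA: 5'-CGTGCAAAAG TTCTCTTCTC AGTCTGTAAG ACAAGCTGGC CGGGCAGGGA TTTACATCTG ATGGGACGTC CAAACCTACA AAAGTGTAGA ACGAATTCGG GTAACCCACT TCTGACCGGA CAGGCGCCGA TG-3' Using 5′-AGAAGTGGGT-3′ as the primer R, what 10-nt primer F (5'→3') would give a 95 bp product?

The reverse primer's reverse complement ACCCACTTCT matches the template at positions 104–113, so the product ends at position 113.
A 95 bp product then starts at position 113 − 95 + 1 = 19.
The forward primer is identical to the top strand there: TCAGTCTGTA.

5'-TCAGTCTGTA-3'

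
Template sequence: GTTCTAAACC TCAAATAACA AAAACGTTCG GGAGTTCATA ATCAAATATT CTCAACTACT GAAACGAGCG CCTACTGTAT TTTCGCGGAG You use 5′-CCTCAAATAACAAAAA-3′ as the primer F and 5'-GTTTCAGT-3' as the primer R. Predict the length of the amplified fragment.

57 bp

Forward primer CCTCAAATAACAAAAA is found on the top strand at positions 9–24.
Reverse complement of the reverse primer: ACTGAAAC. This occurs on the top strand at positions 58–65.
The product runs from position 9 to position 65, so its length is 65 − 9 + 1 = 57 bp.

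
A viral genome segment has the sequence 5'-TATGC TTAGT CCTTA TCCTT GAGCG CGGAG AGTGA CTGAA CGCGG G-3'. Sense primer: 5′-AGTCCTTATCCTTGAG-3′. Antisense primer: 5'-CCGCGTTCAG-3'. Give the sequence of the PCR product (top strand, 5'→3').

The forward primer matches the template at positions 8–23.
Reverse complement of the reverse primer: CTGAACGCGG. This occurs on the top strand at positions 36–45.
The product is the template from position 8 through 45 (38 bp).

5'-AGTCCTTATCCTTGAGCGCGGAGAGTGACTGAACGCGG-3'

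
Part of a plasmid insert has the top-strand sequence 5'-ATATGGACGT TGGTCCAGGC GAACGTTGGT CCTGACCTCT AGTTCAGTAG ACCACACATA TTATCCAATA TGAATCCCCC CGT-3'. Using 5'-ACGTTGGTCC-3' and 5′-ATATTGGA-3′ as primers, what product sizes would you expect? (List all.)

65 bp, 49 bp

The forward primer ACGTTGGTCC matches the top strand at positions 7–16, 23–32.
The reverse primer's reverse complement is TCCAATAT, matching at positions 64–71.
Each forward site pairs with the reverse site to give a product ending at position 71: sizes 65, 49 bp.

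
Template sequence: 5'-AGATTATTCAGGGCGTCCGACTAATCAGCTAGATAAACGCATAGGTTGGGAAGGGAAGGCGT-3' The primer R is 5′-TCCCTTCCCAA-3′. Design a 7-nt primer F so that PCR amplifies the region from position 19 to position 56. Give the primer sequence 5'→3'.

5'-GACTAAT-3'

The reverse primer's reverse complement TTGGGAAGGGA matches the template at positions 46–56; the product starts at position 19.
The forward primer is identical to the top strand over positions 19–25: GACTAAT.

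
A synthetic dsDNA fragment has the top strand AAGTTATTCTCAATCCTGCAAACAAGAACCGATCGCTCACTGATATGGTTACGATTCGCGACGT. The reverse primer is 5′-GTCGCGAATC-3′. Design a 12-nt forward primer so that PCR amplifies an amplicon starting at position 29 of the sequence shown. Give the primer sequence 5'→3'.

5'-CCGATCGCTCAC-3'

The reverse primer's reverse complement GATTCGCGAC matches the template at positions 53–62; the product starts at position 29.
The forward primer is identical to the top strand over positions 29–40: CCGATCGCTCAC.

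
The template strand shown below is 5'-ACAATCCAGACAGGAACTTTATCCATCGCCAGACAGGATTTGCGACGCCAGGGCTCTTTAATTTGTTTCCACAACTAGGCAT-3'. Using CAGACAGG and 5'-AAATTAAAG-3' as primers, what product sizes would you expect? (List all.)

58 bp, 35 bp

The forward primer CAGACAGG matches the top strand at positions 7–14, 30–37.
The reverse primer's reverse complement is CTTTAATTT, matching at positions 56–64.
Each forward site pairs with the reverse site to give a product ending at position 64: sizes 58, 35 bp.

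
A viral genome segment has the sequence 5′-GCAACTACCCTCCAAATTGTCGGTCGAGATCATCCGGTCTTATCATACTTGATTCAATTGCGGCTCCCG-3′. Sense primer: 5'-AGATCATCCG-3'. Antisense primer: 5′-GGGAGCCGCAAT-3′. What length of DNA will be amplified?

42 bp

The forward primer matches the template at positions 27–36.
The reverse primer's reverse complement is ATTGCGGCTCCC, which matches the template at positions 57–68.
The product runs from position 27 to position 68, so its length is 68 − 27 + 1 = 42 bp.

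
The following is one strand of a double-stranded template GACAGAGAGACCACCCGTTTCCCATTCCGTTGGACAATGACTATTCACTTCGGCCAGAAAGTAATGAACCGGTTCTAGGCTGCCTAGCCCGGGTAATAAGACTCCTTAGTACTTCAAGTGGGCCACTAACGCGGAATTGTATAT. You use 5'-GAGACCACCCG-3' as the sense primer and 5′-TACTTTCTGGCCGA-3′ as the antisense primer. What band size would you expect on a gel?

57 bp

Scanning the template, GAGACCACCCG occurs at positions 7–17; this primer anneals to the bottom strand there with its 3' end pointing downstream.
The reverse primer's reverse complement is TCGGCCAGAAAGTA, which matches the template at positions 50–63.
Product length = (reverse-primer end) − (forward-primer start) + 1 = 63 − 7 + 1 = 57 bp.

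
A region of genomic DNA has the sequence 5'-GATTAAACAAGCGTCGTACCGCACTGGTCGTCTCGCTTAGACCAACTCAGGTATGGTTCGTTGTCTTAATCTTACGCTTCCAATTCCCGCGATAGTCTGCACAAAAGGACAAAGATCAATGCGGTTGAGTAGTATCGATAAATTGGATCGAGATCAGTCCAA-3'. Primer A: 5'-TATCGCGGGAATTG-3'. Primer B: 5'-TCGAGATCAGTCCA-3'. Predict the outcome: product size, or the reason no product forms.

Primer A (TATCGCGGGAATTG) has reverse complement CAATTCCCGCGATA, which matches the top strand at positions 81–94; primer A anneals to the top strand there with its 3' end pointing upstream toward position 81.
Primer B (TCGAGATCAGTCCA) matches the top strand directly at positions 148–161; it anneals to the bottom strand with its 3' end pointing downstream toward position 161.
The 3' ends diverge (primer A extends toward position 1, primer B toward position 162), so the primers never converge on a shared product.

No product — the primers' 3' ends point away from each other.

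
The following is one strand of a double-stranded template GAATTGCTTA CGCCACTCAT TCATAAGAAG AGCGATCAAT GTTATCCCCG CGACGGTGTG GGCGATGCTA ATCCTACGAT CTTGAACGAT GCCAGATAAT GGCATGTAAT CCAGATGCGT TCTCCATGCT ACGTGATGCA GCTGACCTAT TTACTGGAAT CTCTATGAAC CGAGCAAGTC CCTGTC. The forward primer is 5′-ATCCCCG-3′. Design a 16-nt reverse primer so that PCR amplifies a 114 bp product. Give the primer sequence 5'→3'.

The forward primer binds at positions 44–50, so a 114 bp product ends at position 44 + 114 − 1 = 157.
The reverse primer anneals to the top strand over positions 142–157, i.e. to CTGACCTATTTACTGG.
Its sequence written 5'→3' is the reverse complement: CCAGTAAATAGGTCAG.

5'-CCAGTAAATAGGTCAG-3'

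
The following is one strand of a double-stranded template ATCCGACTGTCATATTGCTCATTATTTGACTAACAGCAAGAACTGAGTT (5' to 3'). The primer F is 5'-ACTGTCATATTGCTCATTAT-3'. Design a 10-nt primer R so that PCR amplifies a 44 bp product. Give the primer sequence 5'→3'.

The forward primer binds at positions 6–25, so a 44 bp product ends at position 6 + 44 − 1 = 49.
The reverse primer anneals to the top strand over positions 40–49, i.e. to GAACTGAGTT.
Its sequence written 5'→3' is the reverse complement: AACTCAGTTC.

5'-AACTCAGTTC-3'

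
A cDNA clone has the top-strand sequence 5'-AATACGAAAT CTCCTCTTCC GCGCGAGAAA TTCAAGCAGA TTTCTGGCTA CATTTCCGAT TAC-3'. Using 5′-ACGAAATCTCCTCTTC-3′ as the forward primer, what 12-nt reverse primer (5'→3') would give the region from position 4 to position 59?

The product's 3' end on the top strand is position 59.
The reverse primer anneals to the top strand over positions 48–59, i.e. to CTACATTTCCGA.
Its sequence written 5'→3' is the reverse complement: TCGGAAATGTAG.

5'-TCGGAAATGTAG-3'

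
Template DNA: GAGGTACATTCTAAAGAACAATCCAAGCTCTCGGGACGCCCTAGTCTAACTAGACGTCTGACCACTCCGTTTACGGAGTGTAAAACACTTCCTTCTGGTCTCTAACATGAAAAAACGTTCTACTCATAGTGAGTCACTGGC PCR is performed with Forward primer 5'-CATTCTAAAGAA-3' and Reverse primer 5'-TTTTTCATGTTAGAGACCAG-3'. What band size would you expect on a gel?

108 bp

The forward primer matches the template at positions 7–18.
Taking the reverse complement of TTTTTCATGTTAGAGACCAG gives CTGGTCTCTAACATGAAAAA, found at positions 95–114 on the template; the primer anneals here to the top strand with its 3' end pointing upstream.
Amplicon spans positions 7–114: 108 bp.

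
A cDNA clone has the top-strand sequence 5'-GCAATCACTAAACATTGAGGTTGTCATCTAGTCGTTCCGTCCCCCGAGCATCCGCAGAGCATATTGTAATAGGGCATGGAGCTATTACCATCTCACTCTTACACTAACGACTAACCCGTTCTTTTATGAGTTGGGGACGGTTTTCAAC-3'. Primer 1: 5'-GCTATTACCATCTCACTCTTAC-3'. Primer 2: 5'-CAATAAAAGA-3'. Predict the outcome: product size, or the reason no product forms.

Primer 2 (CAATAAAAGA) does not match the top strand, and its reverse complement TCTTTTATTG does not match either.
With no annealing site for primer 2, no amplification occurs.

No product — primer 2 has no binding site in the template.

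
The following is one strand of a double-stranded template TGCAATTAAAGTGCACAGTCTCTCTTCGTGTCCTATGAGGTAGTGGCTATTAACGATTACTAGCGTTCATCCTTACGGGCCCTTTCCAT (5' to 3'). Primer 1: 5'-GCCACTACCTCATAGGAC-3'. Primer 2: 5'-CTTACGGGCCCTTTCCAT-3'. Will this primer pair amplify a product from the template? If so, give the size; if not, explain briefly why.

No product — the primers' 3' ends point away from each other.

Primer 1 (GCCACTACCTCATAGGAC) has reverse complement GTCCTATGAGGTAGTGGC, which matches the top strand at positions 30–47; primer 1 anneals to the top strand there with its 3' end pointing upstream toward position 30.
Primer 2 (CTTACGGGCCCTTTCCAT) matches the top strand directly at positions 72–89; it anneals to the bottom strand with its 3' end pointing downstream toward position 89.
The 3' ends diverge (primer 1 extends toward position 1, primer 2 toward position 89), so the primers never converge on a shared product.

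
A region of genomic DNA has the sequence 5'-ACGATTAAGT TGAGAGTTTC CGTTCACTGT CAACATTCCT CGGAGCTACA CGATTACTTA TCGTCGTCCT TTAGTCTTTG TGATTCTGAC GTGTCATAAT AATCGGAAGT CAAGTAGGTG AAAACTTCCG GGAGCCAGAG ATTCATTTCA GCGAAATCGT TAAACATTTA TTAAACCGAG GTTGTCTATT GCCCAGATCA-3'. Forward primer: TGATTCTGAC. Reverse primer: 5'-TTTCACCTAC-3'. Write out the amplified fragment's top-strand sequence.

5'-TGATTCTGACGTGTCATAATAATCGGAAGTCAAGTAGGTGAAA-3'

Scanning the template, TGATTCTGAC occurs at positions 81–90; this primer anneals to the bottom strand there with its 3' end pointing downstream.
The reverse primer's reverse complement is GTAGGTGAAA, which matches the template at positions 114–123.
The product is the template from position 81 through 123 (43 bp).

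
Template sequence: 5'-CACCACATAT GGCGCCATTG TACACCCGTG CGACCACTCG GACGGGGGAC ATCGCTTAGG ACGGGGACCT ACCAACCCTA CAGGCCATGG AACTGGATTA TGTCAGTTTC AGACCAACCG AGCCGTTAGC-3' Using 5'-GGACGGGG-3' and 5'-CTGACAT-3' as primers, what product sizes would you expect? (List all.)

The forward primer GGACGGGG matches the top strand at positions 40–47, 59–66.
The reverse primer's reverse complement is ATGTCAG, matching at positions 100–106.
Each forward site pairs with the reverse site to give a product ending at position 106: sizes 67, 48 bp.

67 bp, 48 bp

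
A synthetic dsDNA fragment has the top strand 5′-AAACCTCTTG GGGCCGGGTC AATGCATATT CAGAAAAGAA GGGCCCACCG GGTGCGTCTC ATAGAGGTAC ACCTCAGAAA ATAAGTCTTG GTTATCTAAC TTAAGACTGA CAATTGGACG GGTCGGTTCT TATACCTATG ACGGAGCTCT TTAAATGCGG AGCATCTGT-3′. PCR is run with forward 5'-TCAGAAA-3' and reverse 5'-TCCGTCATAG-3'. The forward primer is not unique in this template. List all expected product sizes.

116 bp, 72 bp

The forward primer TCAGAAA matches the top strand at positions 30–36, 74–80.
The reverse primer's reverse complement is CTATGACGGA, matching at positions 136–145.
Each forward site pairs with the reverse site to give a product ending at position 145: sizes 116, 72 bp.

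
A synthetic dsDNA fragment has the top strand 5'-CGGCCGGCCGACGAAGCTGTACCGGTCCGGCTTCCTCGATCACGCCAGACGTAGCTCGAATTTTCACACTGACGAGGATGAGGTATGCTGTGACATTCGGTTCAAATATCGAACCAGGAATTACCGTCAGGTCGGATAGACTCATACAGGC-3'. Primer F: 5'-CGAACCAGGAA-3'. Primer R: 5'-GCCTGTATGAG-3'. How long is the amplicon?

42 bp

Forward primer CGAACCAGGAA is found on the top strand at positions 110–120.
Taking the reverse complement of GCCTGTATGAG gives CTCATACAGGC, found at positions 141–151 on the template; the primer anneals here to the top strand with its 3' end pointing upstream.
Amplicon spans positions 110–151: 42 bp.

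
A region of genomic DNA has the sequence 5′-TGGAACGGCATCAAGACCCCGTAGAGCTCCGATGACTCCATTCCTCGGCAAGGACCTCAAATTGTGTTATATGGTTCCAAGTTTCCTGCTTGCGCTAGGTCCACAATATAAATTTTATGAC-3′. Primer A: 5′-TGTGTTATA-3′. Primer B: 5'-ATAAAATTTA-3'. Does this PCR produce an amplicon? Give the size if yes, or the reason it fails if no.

Yes — a 56 bp product.

Primer A (TGTGTTATA) matches the top strand at positions 63–71; it acts as a forward primer.
Primer B's reverse complement is TAAATTTTAT, matching the top strand at positions 109–118; it acts as a reverse primer.
The 3' ends face each other across positions 63–118, giving a 56 bp product.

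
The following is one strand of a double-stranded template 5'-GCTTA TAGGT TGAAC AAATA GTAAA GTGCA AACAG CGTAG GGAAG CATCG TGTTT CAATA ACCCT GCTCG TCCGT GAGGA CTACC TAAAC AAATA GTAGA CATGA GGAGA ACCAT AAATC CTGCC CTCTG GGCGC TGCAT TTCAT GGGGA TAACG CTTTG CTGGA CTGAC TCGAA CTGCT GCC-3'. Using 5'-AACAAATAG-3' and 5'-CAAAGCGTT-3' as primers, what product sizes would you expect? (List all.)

148 bp, 73 bp

The forward primer AACAAATAG matches the top strand at positions 13–21, 88–96.
The reverse primer's reverse complement is AACGCTTTG, matching at positions 152–160.
Each forward site pairs with the reverse site to give a product ending at position 160: sizes 148, 73 bp.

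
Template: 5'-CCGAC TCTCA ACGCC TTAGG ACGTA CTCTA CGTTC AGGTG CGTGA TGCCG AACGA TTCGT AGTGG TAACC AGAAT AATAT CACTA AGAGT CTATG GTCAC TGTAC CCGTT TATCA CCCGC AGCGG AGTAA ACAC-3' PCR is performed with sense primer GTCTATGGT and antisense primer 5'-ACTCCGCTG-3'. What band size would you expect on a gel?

40 bp

Forward primer GTCTATGGT is found on the top strand at positions 89–97.
Reverse complement of the reverse primer: CAGCGGAGT. This occurs on the top strand at positions 120–128.
Amplicon spans positions 89–128: 40 bp.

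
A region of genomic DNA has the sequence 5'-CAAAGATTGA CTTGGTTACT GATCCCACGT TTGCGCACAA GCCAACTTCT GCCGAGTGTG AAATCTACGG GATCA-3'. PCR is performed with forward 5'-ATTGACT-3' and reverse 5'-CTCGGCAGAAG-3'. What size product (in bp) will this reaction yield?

The forward primer matches the template at positions 6–12.
Reverse complement of the reverse primer: CTTCTGCCGAG. This occurs on the top strand at positions 46–56.
The product runs from position 6 to position 56, so its length is 56 − 6 + 1 = 51 bp.

51 bp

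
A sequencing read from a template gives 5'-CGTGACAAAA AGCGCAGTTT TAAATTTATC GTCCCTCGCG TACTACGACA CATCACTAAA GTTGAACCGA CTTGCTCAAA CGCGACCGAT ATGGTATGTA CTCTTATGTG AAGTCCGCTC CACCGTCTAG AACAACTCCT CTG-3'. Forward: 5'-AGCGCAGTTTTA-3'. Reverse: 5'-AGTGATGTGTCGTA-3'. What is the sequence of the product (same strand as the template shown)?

Scanning the template, AGCGCAGTTTTA occurs at positions 11–22; this primer anneals to the bottom strand there with its 3' end pointing downstream.
The reverse primer's reverse complement is TACGACACATCACT, which matches the template at positions 44–57.
The product is the template from position 11 through 57 (47 bp).

5'-AGCGCAGTTTTAAATTTATCGTCCCTCGCGTACTACGACACATCACT-3'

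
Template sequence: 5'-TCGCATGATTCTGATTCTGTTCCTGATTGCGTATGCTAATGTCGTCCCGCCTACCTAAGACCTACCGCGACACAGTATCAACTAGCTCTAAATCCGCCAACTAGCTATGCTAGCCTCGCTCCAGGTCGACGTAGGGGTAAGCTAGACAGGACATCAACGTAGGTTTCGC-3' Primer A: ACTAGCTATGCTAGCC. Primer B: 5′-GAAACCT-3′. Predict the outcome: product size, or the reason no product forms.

Primer A (ACTAGCTATGCTAGCC) matches the top strand at positions 100–115; it acts as a forward primer.
Primer B's reverse complement is AGGTTTC, matching the top strand at positions 161–167; it acts as a reverse primer.
The 3' ends face each other across positions 100–167, giving a 68 bp product.

Yes — a 68 bp product.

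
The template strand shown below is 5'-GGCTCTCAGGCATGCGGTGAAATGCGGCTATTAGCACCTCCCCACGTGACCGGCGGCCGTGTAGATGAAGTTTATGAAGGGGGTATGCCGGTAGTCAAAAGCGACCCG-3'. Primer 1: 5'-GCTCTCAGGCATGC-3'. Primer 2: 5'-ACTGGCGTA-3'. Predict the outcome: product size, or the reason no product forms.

Primer 2 (ACTGGCGTA) does not match the top strand, and its reverse complement TACGCCAGT does not match either.
With no annealing site for primer 2, no amplification occurs.

No product — primer 2 has no binding site in the template.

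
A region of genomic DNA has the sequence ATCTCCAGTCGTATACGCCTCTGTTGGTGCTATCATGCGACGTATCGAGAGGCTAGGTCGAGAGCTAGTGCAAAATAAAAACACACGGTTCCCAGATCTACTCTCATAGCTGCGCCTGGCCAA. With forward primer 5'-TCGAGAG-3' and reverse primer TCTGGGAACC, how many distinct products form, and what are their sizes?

Two products: 52 bp, 39 bp

The forward primer TCGAGAG matches the top strand at positions 45–51, 58–64.
The reverse primer's reverse complement is GGTTCCCAGA, matching at positions 87–96.
Each forward site pairs with the reverse site to give a product ending at position 96: sizes 52, 39 bp.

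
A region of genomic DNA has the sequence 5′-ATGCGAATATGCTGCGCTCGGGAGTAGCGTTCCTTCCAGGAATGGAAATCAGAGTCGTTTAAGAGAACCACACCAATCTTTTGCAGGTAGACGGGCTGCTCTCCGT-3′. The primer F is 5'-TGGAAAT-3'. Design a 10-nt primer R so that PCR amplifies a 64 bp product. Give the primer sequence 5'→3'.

5'-ACGGAGAGCA-3'

The forward primer binds at positions 43–49, so a 64 bp product ends at position 43 + 64 − 1 = 106.
The reverse primer anneals to the top strand over positions 97–106, i.e. to TGCTCTCCGT.
Its sequence written 5'→3' is the reverse complement: ACGGAGAGCA.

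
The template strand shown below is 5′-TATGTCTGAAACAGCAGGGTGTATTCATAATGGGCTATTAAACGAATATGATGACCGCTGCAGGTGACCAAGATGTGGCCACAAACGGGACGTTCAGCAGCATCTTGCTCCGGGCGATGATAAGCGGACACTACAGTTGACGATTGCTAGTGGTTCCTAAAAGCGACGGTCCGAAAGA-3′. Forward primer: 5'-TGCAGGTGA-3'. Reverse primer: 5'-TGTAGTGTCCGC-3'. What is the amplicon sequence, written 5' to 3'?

5'-TGCAGGTGACCAAGATGTGGCCACAAACGGGACGTTCAGCAGCATCTTGCTCCGGGCGATGATAAGCGGACACTACA-3'

Forward primer TGCAGGTGA is found on the top strand at positions 59–67.
Reverse complement of the reverse primer: GCGGACACTACA. This occurs on the top strand at positions 124–135.
The product is the template from position 59 through 135 (77 bp).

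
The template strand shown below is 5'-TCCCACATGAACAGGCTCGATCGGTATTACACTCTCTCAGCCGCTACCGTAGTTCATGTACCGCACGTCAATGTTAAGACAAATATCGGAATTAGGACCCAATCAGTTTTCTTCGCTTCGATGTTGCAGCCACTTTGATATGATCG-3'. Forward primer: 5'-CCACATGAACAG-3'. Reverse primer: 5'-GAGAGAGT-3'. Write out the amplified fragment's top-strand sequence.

5'-CCACATGAACAGGCTCGATCGGTATTACACTCTCTC-3'

Forward primer CCACATGAACAG is found on the top strand at positions 3–14.
Reverse complement of the reverse primer: ACTCTCTC. This occurs on the top strand at positions 31–38.
The product is the template from position 3 through 38 (36 bp).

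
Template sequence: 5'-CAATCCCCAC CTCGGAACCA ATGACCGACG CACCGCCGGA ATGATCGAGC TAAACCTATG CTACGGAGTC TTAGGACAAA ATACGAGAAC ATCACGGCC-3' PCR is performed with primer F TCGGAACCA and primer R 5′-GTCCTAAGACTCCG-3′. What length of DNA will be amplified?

66 bp

Scanning the template, TCGGAACCA occurs at positions 12–20; this primer anneals to the bottom strand there with its 3' end pointing downstream.
Taking the reverse complement of GTCCTAAGACTCCG gives CGGAGTCTTAGGAC, found at positions 64–77 on the template; the primer anneals here to the top strand with its 3' end pointing upstream.
Product length = (reverse-primer end) − (forward-primer start) + 1 = 77 − 12 + 1 = 66 bp.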